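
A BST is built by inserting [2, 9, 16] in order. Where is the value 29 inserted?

Starting tree (level order): [2, None, 9, None, 16]
Insertion path: 2 -> 9 -> 16
Result: insert 29 as right child of 16
Final tree (level order): [2, None, 9, None, 16, None, 29]


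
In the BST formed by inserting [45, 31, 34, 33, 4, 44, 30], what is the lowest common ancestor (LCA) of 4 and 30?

Tree insertion order: [45, 31, 34, 33, 4, 44, 30]
Tree (level-order array): [45, 31, None, 4, 34, None, 30, 33, 44]
In a BST, the LCA of p=4, q=30 is the first node v on the
root-to-leaf path with p <= v <= q (go left if both < v, right if both > v).
Walk from root:
  at 45: both 4 and 30 < 45, go left
  at 31: both 4 and 30 < 31, go left
  at 4: 4 <= 4 <= 30, this is the LCA
LCA = 4


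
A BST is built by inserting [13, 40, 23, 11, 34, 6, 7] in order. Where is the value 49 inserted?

Starting tree (level order): [13, 11, 40, 6, None, 23, None, None, 7, None, 34]
Insertion path: 13 -> 40
Result: insert 49 as right child of 40
Final tree (level order): [13, 11, 40, 6, None, 23, 49, None, 7, None, 34]


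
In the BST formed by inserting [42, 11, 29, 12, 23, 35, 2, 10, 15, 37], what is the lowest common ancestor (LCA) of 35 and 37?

Tree insertion order: [42, 11, 29, 12, 23, 35, 2, 10, 15, 37]
Tree (level-order array): [42, 11, None, 2, 29, None, 10, 12, 35, None, None, None, 23, None, 37, 15]
In a BST, the LCA of p=35, q=37 is the first node v on the
root-to-leaf path with p <= v <= q (go left if both < v, right if both > v).
Walk from root:
  at 42: both 35 and 37 < 42, go left
  at 11: both 35 and 37 > 11, go right
  at 29: both 35 and 37 > 29, go right
  at 35: 35 <= 35 <= 37, this is the LCA
LCA = 35


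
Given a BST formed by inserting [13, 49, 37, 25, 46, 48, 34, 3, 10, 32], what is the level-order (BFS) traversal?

Tree insertion order: [13, 49, 37, 25, 46, 48, 34, 3, 10, 32]
Tree (level-order array): [13, 3, 49, None, 10, 37, None, None, None, 25, 46, None, 34, None, 48, 32]
BFS from the root, enqueuing left then right child of each popped node:
  queue [13] -> pop 13, enqueue [3, 49], visited so far: [13]
  queue [3, 49] -> pop 3, enqueue [10], visited so far: [13, 3]
  queue [49, 10] -> pop 49, enqueue [37], visited so far: [13, 3, 49]
  queue [10, 37] -> pop 10, enqueue [none], visited so far: [13, 3, 49, 10]
  queue [37] -> pop 37, enqueue [25, 46], visited so far: [13, 3, 49, 10, 37]
  queue [25, 46] -> pop 25, enqueue [34], visited so far: [13, 3, 49, 10, 37, 25]
  queue [46, 34] -> pop 46, enqueue [48], visited so far: [13, 3, 49, 10, 37, 25, 46]
  queue [34, 48] -> pop 34, enqueue [32], visited so far: [13, 3, 49, 10, 37, 25, 46, 34]
  queue [48, 32] -> pop 48, enqueue [none], visited so far: [13, 3, 49, 10, 37, 25, 46, 34, 48]
  queue [32] -> pop 32, enqueue [none], visited so far: [13, 3, 49, 10, 37, 25, 46, 34, 48, 32]
Result: [13, 3, 49, 10, 37, 25, 46, 34, 48, 32]


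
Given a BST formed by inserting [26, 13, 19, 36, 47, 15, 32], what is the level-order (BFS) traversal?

Tree insertion order: [26, 13, 19, 36, 47, 15, 32]
Tree (level-order array): [26, 13, 36, None, 19, 32, 47, 15]
BFS from the root, enqueuing left then right child of each popped node:
  queue [26] -> pop 26, enqueue [13, 36], visited so far: [26]
  queue [13, 36] -> pop 13, enqueue [19], visited so far: [26, 13]
  queue [36, 19] -> pop 36, enqueue [32, 47], visited so far: [26, 13, 36]
  queue [19, 32, 47] -> pop 19, enqueue [15], visited so far: [26, 13, 36, 19]
  queue [32, 47, 15] -> pop 32, enqueue [none], visited so far: [26, 13, 36, 19, 32]
  queue [47, 15] -> pop 47, enqueue [none], visited so far: [26, 13, 36, 19, 32, 47]
  queue [15] -> pop 15, enqueue [none], visited so far: [26, 13, 36, 19, 32, 47, 15]
Result: [26, 13, 36, 19, 32, 47, 15]


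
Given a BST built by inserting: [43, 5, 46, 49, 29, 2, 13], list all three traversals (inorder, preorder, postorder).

Tree insertion order: [43, 5, 46, 49, 29, 2, 13]
Tree (level-order array): [43, 5, 46, 2, 29, None, 49, None, None, 13]
Inorder (L, root, R): [2, 5, 13, 29, 43, 46, 49]
Preorder (root, L, R): [43, 5, 2, 29, 13, 46, 49]
Postorder (L, R, root): [2, 13, 29, 5, 49, 46, 43]


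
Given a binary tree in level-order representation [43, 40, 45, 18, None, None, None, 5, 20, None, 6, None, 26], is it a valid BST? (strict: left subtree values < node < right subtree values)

Level-order array: [43, 40, 45, 18, None, None, None, 5, 20, None, 6, None, 26]
Validate using subtree bounds (lo, hi): at each node, require lo < value < hi,
then recurse left with hi=value and right with lo=value.
Preorder trace (stopping at first violation):
  at node 43 with bounds (-inf, +inf): OK
  at node 40 with bounds (-inf, 43): OK
  at node 18 with bounds (-inf, 40): OK
  at node 5 with bounds (-inf, 18): OK
  at node 6 with bounds (5, 18): OK
  at node 20 with bounds (18, 40): OK
  at node 26 with bounds (20, 40): OK
  at node 45 with bounds (43, +inf): OK
No violation found at any node.
Result: Valid BST


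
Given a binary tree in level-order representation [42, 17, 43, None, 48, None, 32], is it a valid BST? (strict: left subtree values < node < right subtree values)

Level-order array: [42, 17, 43, None, 48, None, 32]
Validate using subtree bounds (lo, hi): at each node, require lo < value < hi,
then recurse left with hi=value and right with lo=value.
Preorder trace (stopping at first violation):
  at node 42 with bounds (-inf, +inf): OK
  at node 17 with bounds (-inf, 42): OK
  at node 48 with bounds (17, 42): VIOLATION
Node 48 violates its bound: not (17 < 48 < 42).
Result: Not a valid BST


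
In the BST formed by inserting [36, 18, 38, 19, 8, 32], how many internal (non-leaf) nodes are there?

Tree built from: [36, 18, 38, 19, 8, 32]
Tree (level-order array): [36, 18, 38, 8, 19, None, None, None, None, None, 32]
Rule: An internal node has at least one child.
Per-node child counts:
  node 36: 2 child(ren)
  node 18: 2 child(ren)
  node 8: 0 child(ren)
  node 19: 1 child(ren)
  node 32: 0 child(ren)
  node 38: 0 child(ren)
Matching nodes: [36, 18, 19]
Count of internal (non-leaf) nodes: 3


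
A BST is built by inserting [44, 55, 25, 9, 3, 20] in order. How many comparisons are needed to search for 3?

Search path for 3: 44 -> 25 -> 9 -> 3
Found: True
Comparisons: 4


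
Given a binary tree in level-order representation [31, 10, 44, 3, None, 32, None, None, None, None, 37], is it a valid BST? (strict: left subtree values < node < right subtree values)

Level-order array: [31, 10, 44, 3, None, 32, None, None, None, None, 37]
Validate using subtree bounds (lo, hi): at each node, require lo < value < hi,
then recurse left with hi=value and right with lo=value.
Preorder trace (stopping at first violation):
  at node 31 with bounds (-inf, +inf): OK
  at node 10 with bounds (-inf, 31): OK
  at node 3 with bounds (-inf, 10): OK
  at node 44 with bounds (31, +inf): OK
  at node 32 with bounds (31, 44): OK
  at node 37 with bounds (32, 44): OK
No violation found at any node.
Result: Valid BST


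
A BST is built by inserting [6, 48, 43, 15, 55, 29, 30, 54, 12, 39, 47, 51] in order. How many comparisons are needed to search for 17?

Search path for 17: 6 -> 48 -> 43 -> 15 -> 29
Found: False
Comparisons: 5


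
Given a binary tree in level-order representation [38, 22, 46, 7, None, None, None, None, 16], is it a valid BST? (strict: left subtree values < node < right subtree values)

Level-order array: [38, 22, 46, 7, None, None, None, None, 16]
Validate using subtree bounds (lo, hi): at each node, require lo < value < hi,
then recurse left with hi=value and right with lo=value.
Preorder trace (stopping at first violation):
  at node 38 with bounds (-inf, +inf): OK
  at node 22 with bounds (-inf, 38): OK
  at node 7 with bounds (-inf, 22): OK
  at node 16 with bounds (7, 22): OK
  at node 46 with bounds (38, +inf): OK
No violation found at any node.
Result: Valid BST


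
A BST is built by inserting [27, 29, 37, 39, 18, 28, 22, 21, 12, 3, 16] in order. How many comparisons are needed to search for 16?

Search path for 16: 27 -> 18 -> 12 -> 16
Found: True
Comparisons: 4


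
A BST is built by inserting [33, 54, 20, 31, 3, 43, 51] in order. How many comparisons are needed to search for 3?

Search path for 3: 33 -> 20 -> 3
Found: True
Comparisons: 3


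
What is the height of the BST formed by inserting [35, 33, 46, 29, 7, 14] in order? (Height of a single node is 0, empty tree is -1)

Insertion order: [35, 33, 46, 29, 7, 14]
Tree (level-order array): [35, 33, 46, 29, None, None, None, 7, None, None, 14]
Compute height bottom-up (empty subtree = -1):
  height(14) = 1 + max(-1, -1) = 0
  height(7) = 1 + max(-1, 0) = 1
  height(29) = 1 + max(1, -1) = 2
  height(33) = 1 + max(2, -1) = 3
  height(46) = 1 + max(-1, -1) = 0
  height(35) = 1 + max(3, 0) = 4
Height = 4


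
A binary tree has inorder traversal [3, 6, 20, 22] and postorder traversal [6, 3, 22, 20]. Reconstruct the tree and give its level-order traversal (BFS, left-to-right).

Inorder:   [3, 6, 20, 22]
Postorder: [6, 3, 22, 20]
Algorithm: postorder visits root last, so walk postorder right-to-left;
each value is the root of the current inorder slice — split it at that
value, recurse on the right subtree first, then the left.
Recursive splits:
  root=20; inorder splits into left=[3, 6], right=[22]
  root=22; inorder splits into left=[], right=[]
  root=3; inorder splits into left=[], right=[6]
  root=6; inorder splits into left=[], right=[]
Reconstructed level-order: [20, 3, 22, 6]


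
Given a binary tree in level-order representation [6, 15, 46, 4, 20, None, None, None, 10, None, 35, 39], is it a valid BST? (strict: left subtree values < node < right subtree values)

Level-order array: [6, 15, 46, 4, 20, None, None, None, 10, None, 35, 39]
Validate using subtree bounds (lo, hi): at each node, require lo < value < hi,
then recurse left with hi=value and right with lo=value.
Preorder trace (stopping at first violation):
  at node 6 with bounds (-inf, +inf): OK
  at node 15 with bounds (-inf, 6): VIOLATION
Node 15 violates its bound: not (-inf < 15 < 6).
Result: Not a valid BST


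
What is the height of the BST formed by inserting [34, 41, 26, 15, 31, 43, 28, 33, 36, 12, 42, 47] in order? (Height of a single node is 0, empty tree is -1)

Insertion order: [34, 41, 26, 15, 31, 43, 28, 33, 36, 12, 42, 47]
Tree (level-order array): [34, 26, 41, 15, 31, 36, 43, 12, None, 28, 33, None, None, 42, 47]
Compute height bottom-up (empty subtree = -1):
  height(12) = 1 + max(-1, -1) = 0
  height(15) = 1 + max(0, -1) = 1
  height(28) = 1 + max(-1, -1) = 0
  height(33) = 1 + max(-1, -1) = 0
  height(31) = 1 + max(0, 0) = 1
  height(26) = 1 + max(1, 1) = 2
  height(36) = 1 + max(-1, -1) = 0
  height(42) = 1 + max(-1, -1) = 0
  height(47) = 1 + max(-1, -1) = 0
  height(43) = 1 + max(0, 0) = 1
  height(41) = 1 + max(0, 1) = 2
  height(34) = 1 + max(2, 2) = 3
Height = 3


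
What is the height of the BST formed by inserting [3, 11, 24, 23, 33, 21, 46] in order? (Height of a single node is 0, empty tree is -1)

Insertion order: [3, 11, 24, 23, 33, 21, 46]
Tree (level-order array): [3, None, 11, None, 24, 23, 33, 21, None, None, 46]
Compute height bottom-up (empty subtree = -1):
  height(21) = 1 + max(-1, -1) = 0
  height(23) = 1 + max(0, -1) = 1
  height(46) = 1 + max(-1, -1) = 0
  height(33) = 1 + max(-1, 0) = 1
  height(24) = 1 + max(1, 1) = 2
  height(11) = 1 + max(-1, 2) = 3
  height(3) = 1 + max(-1, 3) = 4
Height = 4


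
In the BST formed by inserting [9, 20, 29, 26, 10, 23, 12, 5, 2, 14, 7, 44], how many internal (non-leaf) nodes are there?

Tree built from: [9, 20, 29, 26, 10, 23, 12, 5, 2, 14, 7, 44]
Tree (level-order array): [9, 5, 20, 2, 7, 10, 29, None, None, None, None, None, 12, 26, 44, None, 14, 23]
Rule: An internal node has at least one child.
Per-node child counts:
  node 9: 2 child(ren)
  node 5: 2 child(ren)
  node 2: 0 child(ren)
  node 7: 0 child(ren)
  node 20: 2 child(ren)
  node 10: 1 child(ren)
  node 12: 1 child(ren)
  node 14: 0 child(ren)
  node 29: 2 child(ren)
  node 26: 1 child(ren)
  node 23: 0 child(ren)
  node 44: 0 child(ren)
Matching nodes: [9, 5, 20, 10, 12, 29, 26]
Count of internal (non-leaf) nodes: 7


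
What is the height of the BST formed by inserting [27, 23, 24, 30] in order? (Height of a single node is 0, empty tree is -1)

Insertion order: [27, 23, 24, 30]
Tree (level-order array): [27, 23, 30, None, 24]
Compute height bottom-up (empty subtree = -1):
  height(24) = 1 + max(-1, -1) = 0
  height(23) = 1 + max(-1, 0) = 1
  height(30) = 1 + max(-1, -1) = 0
  height(27) = 1 + max(1, 0) = 2
Height = 2


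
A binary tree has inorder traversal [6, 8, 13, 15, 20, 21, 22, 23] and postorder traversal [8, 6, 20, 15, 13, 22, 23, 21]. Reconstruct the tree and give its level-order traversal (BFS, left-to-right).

Inorder:   [6, 8, 13, 15, 20, 21, 22, 23]
Postorder: [8, 6, 20, 15, 13, 22, 23, 21]
Algorithm: postorder visits root last, so walk postorder right-to-left;
each value is the root of the current inorder slice — split it at that
value, recurse on the right subtree first, then the left.
Recursive splits:
  root=21; inorder splits into left=[6, 8, 13, 15, 20], right=[22, 23]
  root=23; inorder splits into left=[22], right=[]
  root=22; inorder splits into left=[], right=[]
  root=13; inorder splits into left=[6, 8], right=[15, 20]
  root=15; inorder splits into left=[], right=[20]
  root=20; inorder splits into left=[], right=[]
  root=6; inorder splits into left=[], right=[8]
  root=8; inorder splits into left=[], right=[]
Reconstructed level-order: [21, 13, 23, 6, 15, 22, 8, 20]


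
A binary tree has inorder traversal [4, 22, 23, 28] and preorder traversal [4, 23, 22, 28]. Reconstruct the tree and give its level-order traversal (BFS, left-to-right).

Inorder:  [4, 22, 23, 28]
Preorder: [4, 23, 22, 28]
Algorithm: preorder visits root first, so consume preorder in order;
for each root, split the current inorder slice at that value into
left-subtree inorder and right-subtree inorder, then recurse.
Recursive splits:
  root=4; inorder splits into left=[], right=[22, 23, 28]
  root=23; inorder splits into left=[22], right=[28]
  root=22; inorder splits into left=[], right=[]
  root=28; inorder splits into left=[], right=[]
Reconstructed level-order: [4, 23, 22, 28]


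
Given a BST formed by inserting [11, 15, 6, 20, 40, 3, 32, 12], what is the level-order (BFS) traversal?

Tree insertion order: [11, 15, 6, 20, 40, 3, 32, 12]
Tree (level-order array): [11, 6, 15, 3, None, 12, 20, None, None, None, None, None, 40, 32]
BFS from the root, enqueuing left then right child of each popped node:
  queue [11] -> pop 11, enqueue [6, 15], visited so far: [11]
  queue [6, 15] -> pop 6, enqueue [3], visited so far: [11, 6]
  queue [15, 3] -> pop 15, enqueue [12, 20], visited so far: [11, 6, 15]
  queue [3, 12, 20] -> pop 3, enqueue [none], visited so far: [11, 6, 15, 3]
  queue [12, 20] -> pop 12, enqueue [none], visited so far: [11, 6, 15, 3, 12]
  queue [20] -> pop 20, enqueue [40], visited so far: [11, 6, 15, 3, 12, 20]
  queue [40] -> pop 40, enqueue [32], visited so far: [11, 6, 15, 3, 12, 20, 40]
  queue [32] -> pop 32, enqueue [none], visited so far: [11, 6, 15, 3, 12, 20, 40, 32]
Result: [11, 6, 15, 3, 12, 20, 40, 32]


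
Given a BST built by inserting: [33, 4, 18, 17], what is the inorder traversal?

Tree insertion order: [33, 4, 18, 17]
Tree (level-order array): [33, 4, None, None, 18, 17]
Inorder traversal: [4, 17, 18, 33]


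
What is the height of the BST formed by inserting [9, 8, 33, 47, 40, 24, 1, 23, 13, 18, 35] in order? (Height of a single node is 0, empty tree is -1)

Insertion order: [9, 8, 33, 47, 40, 24, 1, 23, 13, 18, 35]
Tree (level-order array): [9, 8, 33, 1, None, 24, 47, None, None, 23, None, 40, None, 13, None, 35, None, None, 18]
Compute height bottom-up (empty subtree = -1):
  height(1) = 1 + max(-1, -1) = 0
  height(8) = 1 + max(0, -1) = 1
  height(18) = 1 + max(-1, -1) = 0
  height(13) = 1 + max(-1, 0) = 1
  height(23) = 1 + max(1, -1) = 2
  height(24) = 1 + max(2, -1) = 3
  height(35) = 1 + max(-1, -1) = 0
  height(40) = 1 + max(0, -1) = 1
  height(47) = 1 + max(1, -1) = 2
  height(33) = 1 + max(3, 2) = 4
  height(9) = 1 + max(1, 4) = 5
Height = 5


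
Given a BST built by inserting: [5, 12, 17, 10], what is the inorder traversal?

Tree insertion order: [5, 12, 17, 10]
Tree (level-order array): [5, None, 12, 10, 17]
Inorder traversal: [5, 10, 12, 17]


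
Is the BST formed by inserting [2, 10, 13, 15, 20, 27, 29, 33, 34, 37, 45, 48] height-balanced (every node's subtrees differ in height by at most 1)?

Tree (level-order array): [2, None, 10, None, 13, None, 15, None, 20, None, 27, None, 29, None, 33, None, 34, None, 37, None, 45, None, 48]
Definition: a tree is height-balanced if, at every node, |h(left) - h(right)| <= 1 (empty subtree has height -1).
Bottom-up per-node check:
  node 48: h_left=-1, h_right=-1, diff=0 [OK], height=0
  node 45: h_left=-1, h_right=0, diff=1 [OK], height=1
  node 37: h_left=-1, h_right=1, diff=2 [FAIL (|-1-1|=2 > 1)], height=2
  node 34: h_left=-1, h_right=2, diff=3 [FAIL (|-1-2|=3 > 1)], height=3
  node 33: h_left=-1, h_right=3, diff=4 [FAIL (|-1-3|=4 > 1)], height=4
  node 29: h_left=-1, h_right=4, diff=5 [FAIL (|-1-4|=5 > 1)], height=5
  node 27: h_left=-1, h_right=5, diff=6 [FAIL (|-1-5|=6 > 1)], height=6
  node 20: h_left=-1, h_right=6, diff=7 [FAIL (|-1-6|=7 > 1)], height=7
  node 15: h_left=-1, h_right=7, diff=8 [FAIL (|-1-7|=8 > 1)], height=8
  node 13: h_left=-1, h_right=8, diff=9 [FAIL (|-1-8|=9 > 1)], height=9
  node 10: h_left=-1, h_right=9, diff=10 [FAIL (|-1-9|=10 > 1)], height=10
  node 2: h_left=-1, h_right=10, diff=11 [FAIL (|-1-10|=11 > 1)], height=11
Node 37 violates the condition: |-1 - 1| = 2 > 1.
Result: Not balanced


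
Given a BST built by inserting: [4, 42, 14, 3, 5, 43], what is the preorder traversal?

Tree insertion order: [4, 42, 14, 3, 5, 43]
Tree (level-order array): [4, 3, 42, None, None, 14, 43, 5]
Preorder traversal: [4, 3, 42, 14, 5, 43]


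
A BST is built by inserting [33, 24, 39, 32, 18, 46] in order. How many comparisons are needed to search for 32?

Search path for 32: 33 -> 24 -> 32
Found: True
Comparisons: 3


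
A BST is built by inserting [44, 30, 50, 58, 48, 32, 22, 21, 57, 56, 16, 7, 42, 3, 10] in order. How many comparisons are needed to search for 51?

Search path for 51: 44 -> 50 -> 58 -> 57 -> 56
Found: False
Comparisons: 5


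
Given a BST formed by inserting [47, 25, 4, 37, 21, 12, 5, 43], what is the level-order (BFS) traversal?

Tree insertion order: [47, 25, 4, 37, 21, 12, 5, 43]
Tree (level-order array): [47, 25, None, 4, 37, None, 21, None, 43, 12, None, None, None, 5]
BFS from the root, enqueuing left then right child of each popped node:
  queue [47] -> pop 47, enqueue [25], visited so far: [47]
  queue [25] -> pop 25, enqueue [4, 37], visited so far: [47, 25]
  queue [4, 37] -> pop 4, enqueue [21], visited so far: [47, 25, 4]
  queue [37, 21] -> pop 37, enqueue [43], visited so far: [47, 25, 4, 37]
  queue [21, 43] -> pop 21, enqueue [12], visited so far: [47, 25, 4, 37, 21]
  queue [43, 12] -> pop 43, enqueue [none], visited so far: [47, 25, 4, 37, 21, 43]
  queue [12] -> pop 12, enqueue [5], visited so far: [47, 25, 4, 37, 21, 43, 12]
  queue [5] -> pop 5, enqueue [none], visited so far: [47, 25, 4, 37, 21, 43, 12, 5]
Result: [47, 25, 4, 37, 21, 43, 12, 5]


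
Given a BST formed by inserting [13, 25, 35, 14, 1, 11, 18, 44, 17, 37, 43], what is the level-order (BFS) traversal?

Tree insertion order: [13, 25, 35, 14, 1, 11, 18, 44, 17, 37, 43]
Tree (level-order array): [13, 1, 25, None, 11, 14, 35, None, None, None, 18, None, 44, 17, None, 37, None, None, None, None, 43]
BFS from the root, enqueuing left then right child of each popped node:
  queue [13] -> pop 13, enqueue [1, 25], visited so far: [13]
  queue [1, 25] -> pop 1, enqueue [11], visited so far: [13, 1]
  queue [25, 11] -> pop 25, enqueue [14, 35], visited so far: [13, 1, 25]
  queue [11, 14, 35] -> pop 11, enqueue [none], visited so far: [13, 1, 25, 11]
  queue [14, 35] -> pop 14, enqueue [18], visited so far: [13, 1, 25, 11, 14]
  queue [35, 18] -> pop 35, enqueue [44], visited so far: [13, 1, 25, 11, 14, 35]
  queue [18, 44] -> pop 18, enqueue [17], visited so far: [13, 1, 25, 11, 14, 35, 18]
  queue [44, 17] -> pop 44, enqueue [37], visited so far: [13, 1, 25, 11, 14, 35, 18, 44]
  queue [17, 37] -> pop 17, enqueue [none], visited so far: [13, 1, 25, 11, 14, 35, 18, 44, 17]
  queue [37] -> pop 37, enqueue [43], visited so far: [13, 1, 25, 11, 14, 35, 18, 44, 17, 37]
  queue [43] -> pop 43, enqueue [none], visited so far: [13, 1, 25, 11, 14, 35, 18, 44, 17, 37, 43]
Result: [13, 1, 25, 11, 14, 35, 18, 44, 17, 37, 43]


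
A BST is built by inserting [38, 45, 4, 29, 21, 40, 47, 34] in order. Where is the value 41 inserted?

Starting tree (level order): [38, 4, 45, None, 29, 40, 47, 21, 34]
Insertion path: 38 -> 45 -> 40
Result: insert 41 as right child of 40
Final tree (level order): [38, 4, 45, None, 29, 40, 47, 21, 34, None, 41]


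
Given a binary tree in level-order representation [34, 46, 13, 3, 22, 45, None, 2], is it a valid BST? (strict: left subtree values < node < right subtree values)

Level-order array: [34, 46, 13, 3, 22, 45, None, 2]
Validate using subtree bounds (lo, hi): at each node, require lo < value < hi,
then recurse left with hi=value and right with lo=value.
Preorder trace (stopping at first violation):
  at node 34 with bounds (-inf, +inf): OK
  at node 46 with bounds (-inf, 34): VIOLATION
Node 46 violates its bound: not (-inf < 46 < 34).
Result: Not a valid BST


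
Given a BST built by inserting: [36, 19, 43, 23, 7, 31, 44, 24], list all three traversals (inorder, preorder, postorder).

Tree insertion order: [36, 19, 43, 23, 7, 31, 44, 24]
Tree (level-order array): [36, 19, 43, 7, 23, None, 44, None, None, None, 31, None, None, 24]
Inorder (L, root, R): [7, 19, 23, 24, 31, 36, 43, 44]
Preorder (root, L, R): [36, 19, 7, 23, 31, 24, 43, 44]
Postorder (L, R, root): [7, 24, 31, 23, 19, 44, 43, 36]


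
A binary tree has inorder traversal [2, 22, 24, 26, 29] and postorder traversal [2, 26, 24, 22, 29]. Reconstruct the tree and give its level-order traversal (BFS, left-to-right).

Inorder:   [2, 22, 24, 26, 29]
Postorder: [2, 26, 24, 22, 29]
Algorithm: postorder visits root last, so walk postorder right-to-left;
each value is the root of the current inorder slice — split it at that
value, recurse on the right subtree first, then the left.
Recursive splits:
  root=29; inorder splits into left=[2, 22, 24, 26], right=[]
  root=22; inorder splits into left=[2], right=[24, 26]
  root=24; inorder splits into left=[], right=[26]
  root=26; inorder splits into left=[], right=[]
  root=2; inorder splits into left=[], right=[]
Reconstructed level-order: [29, 22, 2, 24, 26]


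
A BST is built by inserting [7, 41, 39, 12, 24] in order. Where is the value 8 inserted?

Starting tree (level order): [7, None, 41, 39, None, 12, None, None, 24]
Insertion path: 7 -> 41 -> 39 -> 12
Result: insert 8 as left child of 12
Final tree (level order): [7, None, 41, 39, None, 12, None, 8, 24]


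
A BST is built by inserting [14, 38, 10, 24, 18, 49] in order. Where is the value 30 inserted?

Starting tree (level order): [14, 10, 38, None, None, 24, 49, 18]
Insertion path: 14 -> 38 -> 24
Result: insert 30 as right child of 24
Final tree (level order): [14, 10, 38, None, None, 24, 49, 18, 30]


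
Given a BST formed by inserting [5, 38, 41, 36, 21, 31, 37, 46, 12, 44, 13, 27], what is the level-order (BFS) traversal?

Tree insertion order: [5, 38, 41, 36, 21, 31, 37, 46, 12, 44, 13, 27]
Tree (level-order array): [5, None, 38, 36, 41, 21, 37, None, 46, 12, 31, None, None, 44, None, None, 13, 27]
BFS from the root, enqueuing left then right child of each popped node:
  queue [5] -> pop 5, enqueue [38], visited so far: [5]
  queue [38] -> pop 38, enqueue [36, 41], visited so far: [5, 38]
  queue [36, 41] -> pop 36, enqueue [21, 37], visited so far: [5, 38, 36]
  queue [41, 21, 37] -> pop 41, enqueue [46], visited so far: [5, 38, 36, 41]
  queue [21, 37, 46] -> pop 21, enqueue [12, 31], visited so far: [5, 38, 36, 41, 21]
  queue [37, 46, 12, 31] -> pop 37, enqueue [none], visited so far: [5, 38, 36, 41, 21, 37]
  queue [46, 12, 31] -> pop 46, enqueue [44], visited so far: [5, 38, 36, 41, 21, 37, 46]
  queue [12, 31, 44] -> pop 12, enqueue [13], visited so far: [5, 38, 36, 41, 21, 37, 46, 12]
  queue [31, 44, 13] -> pop 31, enqueue [27], visited so far: [5, 38, 36, 41, 21, 37, 46, 12, 31]
  queue [44, 13, 27] -> pop 44, enqueue [none], visited so far: [5, 38, 36, 41, 21, 37, 46, 12, 31, 44]
  queue [13, 27] -> pop 13, enqueue [none], visited so far: [5, 38, 36, 41, 21, 37, 46, 12, 31, 44, 13]
  queue [27] -> pop 27, enqueue [none], visited so far: [5, 38, 36, 41, 21, 37, 46, 12, 31, 44, 13, 27]
Result: [5, 38, 36, 41, 21, 37, 46, 12, 31, 44, 13, 27]


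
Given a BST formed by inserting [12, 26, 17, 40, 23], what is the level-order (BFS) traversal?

Tree insertion order: [12, 26, 17, 40, 23]
Tree (level-order array): [12, None, 26, 17, 40, None, 23]
BFS from the root, enqueuing left then right child of each popped node:
  queue [12] -> pop 12, enqueue [26], visited so far: [12]
  queue [26] -> pop 26, enqueue [17, 40], visited so far: [12, 26]
  queue [17, 40] -> pop 17, enqueue [23], visited so far: [12, 26, 17]
  queue [40, 23] -> pop 40, enqueue [none], visited so far: [12, 26, 17, 40]
  queue [23] -> pop 23, enqueue [none], visited so far: [12, 26, 17, 40, 23]
Result: [12, 26, 17, 40, 23]


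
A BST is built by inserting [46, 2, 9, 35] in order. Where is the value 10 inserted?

Starting tree (level order): [46, 2, None, None, 9, None, 35]
Insertion path: 46 -> 2 -> 9 -> 35
Result: insert 10 as left child of 35
Final tree (level order): [46, 2, None, None, 9, None, 35, 10]


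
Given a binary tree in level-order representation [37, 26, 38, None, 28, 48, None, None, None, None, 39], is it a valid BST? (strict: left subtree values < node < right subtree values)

Level-order array: [37, 26, 38, None, 28, 48, None, None, None, None, 39]
Validate using subtree bounds (lo, hi): at each node, require lo < value < hi,
then recurse left with hi=value and right with lo=value.
Preorder trace (stopping at first violation):
  at node 37 with bounds (-inf, +inf): OK
  at node 26 with bounds (-inf, 37): OK
  at node 28 with bounds (26, 37): OK
  at node 38 with bounds (37, +inf): OK
  at node 48 with bounds (37, 38): VIOLATION
Node 48 violates its bound: not (37 < 48 < 38).
Result: Not a valid BST


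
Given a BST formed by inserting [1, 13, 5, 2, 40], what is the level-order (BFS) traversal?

Tree insertion order: [1, 13, 5, 2, 40]
Tree (level-order array): [1, None, 13, 5, 40, 2]
BFS from the root, enqueuing left then right child of each popped node:
  queue [1] -> pop 1, enqueue [13], visited so far: [1]
  queue [13] -> pop 13, enqueue [5, 40], visited so far: [1, 13]
  queue [5, 40] -> pop 5, enqueue [2], visited so far: [1, 13, 5]
  queue [40, 2] -> pop 40, enqueue [none], visited so far: [1, 13, 5, 40]
  queue [2] -> pop 2, enqueue [none], visited so far: [1, 13, 5, 40, 2]
Result: [1, 13, 5, 40, 2]


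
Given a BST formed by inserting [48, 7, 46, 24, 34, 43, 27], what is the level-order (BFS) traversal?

Tree insertion order: [48, 7, 46, 24, 34, 43, 27]
Tree (level-order array): [48, 7, None, None, 46, 24, None, None, 34, 27, 43]
BFS from the root, enqueuing left then right child of each popped node:
  queue [48] -> pop 48, enqueue [7], visited so far: [48]
  queue [7] -> pop 7, enqueue [46], visited so far: [48, 7]
  queue [46] -> pop 46, enqueue [24], visited so far: [48, 7, 46]
  queue [24] -> pop 24, enqueue [34], visited so far: [48, 7, 46, 24]
  queue [34] -> pop 34, enqueue [27, 43], visited so far: [48, 7, 46, 24, 34]
  queue [27, 43] -> pop 27, enqueue [none], visited so far: [48, 7, 46, 24, 34, 27]
  queue [43] -> pop 43, enqueue [none], visited so far: [48, 7, 46, 24, 34, 27, 43]
Result: [48, 7, 46, 24, 34, 27, 43]


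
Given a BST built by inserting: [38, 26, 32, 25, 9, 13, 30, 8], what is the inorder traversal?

Tree insertion order: [38, 26, 32, 25, 9, 13, 30, 8]
Tree (level-order array): [38, 26, None, 25, 32, 9, None, 30, None, 8, 13]
Inorder traversal: [8, 9, 13, 25, 26, 30, 32, 38]


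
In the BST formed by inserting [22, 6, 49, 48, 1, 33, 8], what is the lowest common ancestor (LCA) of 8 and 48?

Tree insertion order: [22, 6, 49, 48, 1, 33, 8]
Tree (level-order array): [22, 6, 49, 1, 8, 48, None, None, None, None, None, 33]
In a BST, the LCA of p=8, q=48 is the first node v on the
root-to-leaf path with p <= v <= q (go left if both < v, right if both > v).
Walk from root:
  at 22: 8 <= 22 <= 48, this is the LCA
LCA = 22


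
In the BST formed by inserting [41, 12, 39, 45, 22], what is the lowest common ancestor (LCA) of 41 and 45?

Tree insertion order: [41, 12, 39, 45, 22]
Tree (level-order array): [41, 12, 45, None, 39, None, None, 22]
In a BST, the LCA of p=41, q=45 is the first node v on the
root-to-leaf path with p <= v <= q (go left if both < v, right if both > v).
Walk from root:
  at 41: 41 <= 41 <= 45, this is the LCA
LCA = 41


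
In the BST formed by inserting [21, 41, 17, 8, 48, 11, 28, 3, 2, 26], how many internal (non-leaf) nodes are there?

Tree built from: [21, 41, 17, 8, 48, 11, 28, 3, 2, 26]
Tree (level-order array): [21, 17, 41, 8, None, 28, 48, 3, 11, 26, None, None, None, 2]
Rule: An internal node has at least one child.
Per-node child counts:
  node 21: 2 child(ren)
  node 17: 1 child(ren)
  node 8: 2 child(ren)
  node 3: 1 child(ren)
  node 2: 0 child(ren)
  node 11: 0 child(ren)
  node 41: 2 child(ren)
  node 28: 1 child(ren)
  node 26: 0 child(ren)
  node 48: 0 child(ren)
Matching nodes: [21, 17, 8, 3, 41, 28]
Count of internal (non-leaf) nodes: 6


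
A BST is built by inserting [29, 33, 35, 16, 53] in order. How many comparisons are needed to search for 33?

Search path for 33: 29 -> 33
Found: True
Comparisons: 2


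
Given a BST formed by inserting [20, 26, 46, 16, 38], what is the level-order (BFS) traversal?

Tree insertion order: [20, 26, 46, 16, 38]
Tree (level-order array): [20, 16, 26, None, None, None, 46, 38]
BFS from the root, enqueuing left then right child of each popped node:
  queue [20] -> pop 20, enqueue [16, 26], visited so far: [20]
  queue [16, 26] -> pop 16, enqueue [none], visited so far: [20, 16]
  queue [26] -> pop 26, enqueue [46], visited so far: [20, 16, 26]
  queue [46] -> pop 46, enqueue [38], visited so far: [20, 16, 26, 46]
  queue [38] -> pop 38, enqueue [none], visited so far: [20, 16, 26, 46, 38]
Result: [20, 16, 26, 46, 38]


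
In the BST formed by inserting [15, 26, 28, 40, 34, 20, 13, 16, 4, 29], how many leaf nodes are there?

Tree built from: [15, 26, 28, 40, 34, 20, 13, 16, 4, 29]
Tree (level-order array): [15, 13, 26, 4, None, 20, 28, None, None, 16, None, None, 40, None, None, 34, None, 29]
Rule: A leaf has 0 children.
Per-node child counts:
  node 15: 2 child(ren)
  node 13: 1 child(ren)
  node 4: 0 child(ren)
  node 26: 2 child(ren)
  node 20: 1 child(ren)
  node 16: 0 child(ren)
  node 28: 1 child(ren)
  node 40: 1 child(ren)
  node 34: 1 child(ren)
  node 29: 0 child(ren)
Matching nodes: [4, 16, 29]
Count of leaf nodes: 3


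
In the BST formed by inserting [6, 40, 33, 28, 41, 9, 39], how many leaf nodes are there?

Tree built from: [6, 40, 33, 28, 41, 9, 39]
Tree (level-order array): [6, None, 40, 33, 41, 28, 39, None, None, 9]
Rule: A leaf has 0 children.
Per-node child counts:
  node 6: 1 child(ren)
  node 40: 2 child(ren)
  node 33: 2 child(ren)
  node 28: 1 child(ren)
  node 9: 0 child(ren)
  node 39: 0 child(ren)
  node 41: 0 child(ren)
Matching nodes: [9, 39, 41]
Count of leaf nodes: 3


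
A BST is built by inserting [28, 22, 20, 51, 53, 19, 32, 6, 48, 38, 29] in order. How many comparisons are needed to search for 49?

Search path for 49: 28 -> 51 -> 32 -> 48
Found: False
Comparisons: 4


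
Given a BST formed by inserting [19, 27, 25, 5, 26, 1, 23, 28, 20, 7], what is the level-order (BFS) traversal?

Tree insertion order: [19, 27, 25, 5, 26, 1, 23, 28, 20, 7]
Tree (level-order array): [19, 5, 27, 1, 7, 25, 28, None, None, None, None, 23, 26, None, None, 20]
BFS from the root, enqueuing left then right child of each popped node:
  queue [19] -> pop 19, enqueue [5, 27], visited so far: [19]
  queue [5, 27] -> pop 5, enqueue [1, 7], visited so far: [19, 5]
  queue [27, 1, 7] -> pop 27, enqueue [25, 28], visited so far: [19, 5, 27]
  queue [1, 7, 25, 28] -> pop 1, enqueue [none], visited so far: [19, 5, 27, 1]
  queue [7, 25, 28] -> pop 7, enqueue [none], visited so far: [19, 5, 27, 1, 7]
  queue [25, 28] -> pop 25, enqueue [23, 26], visited so far: [19, 5, 27, 1, 7, 25]
  queue [28, 23, 26] -> pop 28, enqueue [none], visited so far: [19, 5, 27, 1, 7, 25, 28]
  queue [23, 26] -> pop 23, enqueue [20], visited so far: [19, 5, 27, 1, 7, 25, 28, 23]
  queue [26, 20] -> pop 26, enqueue [none], visited so far: [19, 5, 27, 1, 7, 25, 28, 23, 26]
  queue [20] -> pop 20, enqueue [none], visited so far: [19, 5, 27, 1, 7, 25, 28, 23, 26, 20]
Result: [19, 5, 27, 1, 7, 25, 28, 23, 26, 20]


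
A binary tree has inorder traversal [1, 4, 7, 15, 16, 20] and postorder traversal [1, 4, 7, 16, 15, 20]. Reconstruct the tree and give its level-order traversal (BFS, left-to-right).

Inorder:   [1, 4, 7, 15, 16, 20]
Postorder: [1, 4, 7, 16, 15, 20]
Algorithm: postorder visits root last, so walk postorder right-to-left;
each value is the root of the current inorder slice — split it at that
value, recurse on the right subtree first, then the left.
Recursive splits:
  root=20; inorder splits into left=[1, 4, 7, 15, 16], right=[]
  root=15; inorder splits into left=[1, 4, 7], right=[16]
  root=16; inorder splits into left=[], right=[]
  root=7; inorder splits into left=[1, 4], right=[]
  root=4; inorder splits into left=[1], right=[]
  root=1; inorder splits into left=[], right=[]
Reconstructed level-order: [20, 15, 7, 16, 4, 1]


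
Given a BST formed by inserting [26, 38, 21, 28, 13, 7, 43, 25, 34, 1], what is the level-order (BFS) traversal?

Tree insertion order: [26, 38, 21, 28, 13, 7, 43, 25, 34, 1]
Tree (level-order array): [26, 21, 38, 13, 25, 28, 43, 7, None, None, None, None, 34, None, None, 1]
BFS from the root, enqueuing left then right child of each popped node:
  queue [26] -> pop 26, enqueue [21, 38], visited so far: [26]
  queue [21, 38] -> pop 21, enqueue [13, 25], visited so far: [26, 21]
  queue [38, 13, 25] -> pop 38, enqueue [28, 43], visited so far: [26, 21, 38]
  queue [13, 25, 28, 43] -> pop 13, enqueue [7], visited so far: [26, 21, 38, 13]
  queue [25, 28, 43, 7] -> pop 25, enqueue [none], visited so far: [26, 21, 38, 13, 25]
  queue [28, 43, 7] -> pop 28, enqueue [34], visited so far: [26, 21, 38, 13, 25, 28]
  queue [43, 7, 34] -> pop 43, enqueue [none], visited so far: [26, 21, 38, 13, 25, 28, 43]
  queue [7, 34] -> pop 7, enqueue [1], visited so far: [26, 21, 38, 13, 25, 28, 43, 7]
  queue [34, 1] -> pop 34, enqueue [none], visited so far: [26, 21, 38, 13, 25, 28, 43, 7, 34]
  queue [1] -> pop 1, enqueue [none], visited so far: [26, 21, 38, 13, 25, 28, 43, 7, 34, 1]
Result: [26, 21, 38, 13, 25, 28, 43, 7, 34, 1]


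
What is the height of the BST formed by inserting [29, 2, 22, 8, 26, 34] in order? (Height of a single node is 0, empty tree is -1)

Insertion order: [29, 2, 22, 8, 26, 34]
Tree (level-order array): [29, 2, 34, None, 22, None, None, 8, 26]
Compute height bottom-up (empty subtree = -1):
  height(8) = 1 + max(-1, -1) = 0
  height(26) = 1 + max(-1, -1) = 0
  height(22) = 1 + max(0, 0) = 1
  height(2) = 1 + max(-1, 1) = 2
  height(34) = 1 + max(-1, -1) = 0
  height(29) = 1 + max(2, 0) = 3
Height = 3


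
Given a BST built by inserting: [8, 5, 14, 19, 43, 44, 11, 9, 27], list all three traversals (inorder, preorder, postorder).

Tree insertion order: [8, 5, 14, 19, 43, 44, 11, 9, 27]
Tree (level-order array): [8, 5, 14, None, None, 11, 19, 9, None, None, 43, None, None, 27, 44]
Inorder (L, root, R): [5, 8, 9, 11, 14, 19, 27, 43, 44]
Preorder (root, L, R): [8, 5, 14, 11, 9, 19, 43, 27, 44]
Postorder (L, R, root): [5, 9, 11, 27, 44, 43, 19, 14, 8]


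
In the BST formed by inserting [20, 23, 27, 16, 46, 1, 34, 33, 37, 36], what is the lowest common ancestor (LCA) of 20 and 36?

Tree insertion order: [20, 23, 27, 16, 46, 1, 34, 33, 37, 36]
Tree (level-order array): [20, 16, 23, 1, None, None, 27, None, None, None, 46, 34, None, 33, 37, None, None, 36]
In a BST, the LCA of p=20, q=36 is the first node v on the
root-to-leaf path with p <= v <= q (go left if both < v, right if both > v).
Walk from root:
  at 20: 20 <= 20 <= 36, this is the LCA
LCA = 20


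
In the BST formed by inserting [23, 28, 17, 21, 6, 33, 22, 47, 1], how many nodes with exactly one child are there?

Tree built from: [23, 28, 17, 21, 6, 33, 22, 47, 1]
Tree (level-order array): [23, 17, 28, 6, 21, None, 33, 1, None, None, 22, None, 47]
Rule: These are nodes with exactly 1 non-null child.
Per-node child counts:
  node 23: 2 child(ren)
  node 17: 2 child(ren)
  node 6: 1 child(ren)
  node 1: 0 child(ren)
  node 21: 1 child(ren)
  node 22: 0 child(ren)
  node 28: 1 child(ren)
  node 33: 1 child(ren)
  node 47: 0 child(ren)
Matching nodes: [6, 21, 28, 33]
Count of nodes with exactly one child: 4


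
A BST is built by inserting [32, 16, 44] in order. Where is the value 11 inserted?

Starting tree (level order): [32, 16, 44]
Insertion path: 32 -> 16
Result: insert 11 as left child of 16
Final tree (level order): [32, 16, 44, 11]


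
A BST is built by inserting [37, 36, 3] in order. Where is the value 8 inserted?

Starting tree (level order): [37, 36, None, 3]
Insertion path: 37 -> 36 -> 3
Result: insert 8 as right child of 3
Final tree (level order): [37, 36, None, 3, None, None, 8]


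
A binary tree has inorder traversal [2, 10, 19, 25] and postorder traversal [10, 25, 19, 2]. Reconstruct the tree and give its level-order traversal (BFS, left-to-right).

Inorder:   [2, 10, 19, 25]
Postorder: [10, 25, 19, 2]
Algorithm: postorder visits root last, so walk postorder right-to-left;
each value is the root of the current inorder slice — split it at that
value, recurse on the right subtree first, then the left.
Recursive splits:
  root=2; inorder splits into left=[], right=[10, 19, 25]
  root=19; inorder splits into left=[10], right=[25]
  root=25; inorder splits into left=[], right=[]
  root=10; inorder splits into left=[], right=[]
Reconstructed level-order: [2, 19, 10, 25]


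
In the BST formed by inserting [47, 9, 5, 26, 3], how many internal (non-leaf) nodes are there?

Tree built from: [47, 9, 5, 26, 3]
Tree (level-order array): [47, 9, None, 5, 26, 3]
Rule: An internal node has at least one child.
Per-node child counts:
  node 47: 1 child(ren)
  node 9: 2 child(ren)
  node 5: 1 child(ren)
  node 3: 0 child(ren)
  node 26: 0 child(ren)
Matching nodes: [47, 9, 5]
Count of internal (non-leaf) nodes: 3


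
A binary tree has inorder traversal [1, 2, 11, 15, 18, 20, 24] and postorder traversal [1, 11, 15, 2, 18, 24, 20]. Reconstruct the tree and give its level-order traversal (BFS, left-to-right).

Inorder:   [1, 2, 11, 15, 18, 20, 24]
Postorder: [1, 11, 15, 2, 18, 24, 20]
Algorithm: postorder visits root last, so walk postorder right-to-left;
each value is the root of the current inorder slice — split it at that
value, recurse on the right subtree first, then the left.
Recursive splits:
  root=20; inorder splits into left=[1, 2, 11, 15, 18], right=[24]
  root=24; inorder splits into left=[], right=[]
  root=18; inorder splits into left=[1, 2, 11, 15], right=[]
  root=2; inorder splits into left=[1], right=[11, 15]
  root=15; inorder splits into left=[11], right=[]
  root=11; inorder splits into left=[], right=[]
  root=1; inorder splits into left=[], right=[]
Reconstructed level-order: [20, 18, 24, 2, 1, 15, 11]


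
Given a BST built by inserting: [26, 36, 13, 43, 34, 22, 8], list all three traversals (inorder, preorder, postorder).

Tree insertion order: [26, 36, 13, 43, 34, 22, 8]
Tree (level-order array): [26, 13, 36, 8, 22, 34, 43]
Inorder (L, root, R): [8, 13, 22, 26, 34, 36, 43]
Preorder (root, L, R): [26, 13, 8, 22, 36, 34, 43]
Postorder (L, R, root): [8, 22, 13, 34, 43, 36, 26]
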